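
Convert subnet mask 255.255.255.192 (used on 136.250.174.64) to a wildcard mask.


Subnet mask: 255.255.255.192
Wildcard = 255.255.255.255 - subnet mask
255 - 255 = 0
255 - 255 = 0
255 - 255 = 0
255 - 192 = 63
Wildcard: 0.0.0.63


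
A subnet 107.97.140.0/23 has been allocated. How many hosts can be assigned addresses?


Host bits = 32 - 23 = 9
Total addresses = 2^9 = 512
Usable = total - 2 (network and broadcast)
Usable hosts: 510


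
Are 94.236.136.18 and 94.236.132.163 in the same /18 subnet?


Mask: 255.255.192.0
94.236.136.18 AND mask = 94.236.128.0
94.236.132.163 AND mask = 94.236.128.0
Yes, same subnet (94.236.128.0)


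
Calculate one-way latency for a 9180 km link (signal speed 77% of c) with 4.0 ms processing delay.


Speed = 0.77 * 3e5 km/s = 231000 km/s
Propagation delay = 9180 / 231000 = 0.0397 s = 39.7403 ms
Processing delay = 4.0 ms
Total one-way latency = 43.7403 ms


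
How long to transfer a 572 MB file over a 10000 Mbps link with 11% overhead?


Effective throughput = 10000 * (1 - 11/100) = 8900 Mbps
File size in Mb = 572 * 8 = 4576 Mb
Time = 4576 / 8900
Time = 0.5142 seconds


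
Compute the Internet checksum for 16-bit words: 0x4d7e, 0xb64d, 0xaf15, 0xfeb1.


Sum all words (with carry folding):
+ 0x4d7e = 0x4d7e
+ 0xb64d = 0x03cc
+ 0xaf15 = 0xb2e1
+ 0xfeb1 = 0xb193
One's complement: ~0xb193
Checksum = 0x4e6c


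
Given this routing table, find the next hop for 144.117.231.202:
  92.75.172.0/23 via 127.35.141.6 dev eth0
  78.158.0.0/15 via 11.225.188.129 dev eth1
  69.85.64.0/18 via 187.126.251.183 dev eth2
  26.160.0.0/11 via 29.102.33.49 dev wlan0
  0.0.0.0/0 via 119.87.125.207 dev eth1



Longest prefix match for 144.117.231.202:
  /23 92.75.172.0: no
  /15 78.158.0.0: no
  /18 69.85.64.0: no
  /11 26.160.0.0: no
  /0 0.0.0.0: MATCH
Selected: next-hop 119.87.125.207 via eth1 (matched /0)


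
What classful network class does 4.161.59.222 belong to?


First octet: 4
Binary: 00000100
0xxxxxxx -> Class A (1-126)
Class A, default mask 255.0.0.0 (/8)


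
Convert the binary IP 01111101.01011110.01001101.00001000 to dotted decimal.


01111101 = 125
01011110 = 94
01001101 = 77
00001000 = 8
IP: 125.94.77.8


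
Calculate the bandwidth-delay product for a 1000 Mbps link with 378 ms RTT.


BDP = bandwidth * RTT
= 1000 Mbps * 378 ms
= 1000 * 1e6 * 378 / 1000 bits
= 378000000 bits
= 47250000 bytes
= 46142.5781 KB
BDP = 378000000 bits (47250000 bytes)


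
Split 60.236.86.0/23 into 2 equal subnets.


New prefix = 23 + 1 = 24
Each subnet has 256 addresses
  60.236.86.0/24
  60.236.87.0/24
Subnets: 60.236.86.0/24, 60.236.87.0/24


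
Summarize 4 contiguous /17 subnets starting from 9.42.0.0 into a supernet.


Original prefix: /17
Number of subnets: 4 = 2^2
New prefix = 17 - 2 = 15
Supernet: 9.42.0.0/15


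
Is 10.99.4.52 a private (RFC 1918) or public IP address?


RFC 1918 private ranges:
  10.0.0.0/8 (10.0.0.0 - 10.255.255.255)
  172.16.0.0/12 (172.16.0.0 - 172.31.255.255)
  192.168.0.0/16 (192.168.0.0 - 192.168.255.255)
Private (in 10.0.0.0/8)


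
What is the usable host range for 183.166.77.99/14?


Network: 183.164.0.0
Broadcast: 183.167.255.255
First usable = network + 1
Last usable = broadcast - 1
Range: 183.164.0.1 to 183.167.255.254


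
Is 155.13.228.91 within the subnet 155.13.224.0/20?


Subnet network: 155.13.224.0
Test IP AND mask: 155.13.224.0
Yes, 155.13.228.91 is in 155.13.224.0/20


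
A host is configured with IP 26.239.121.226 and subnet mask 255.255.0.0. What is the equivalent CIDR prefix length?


Binary: 11111111.11111111.00000000.00000000
Count leading 1s
Prefix: /16


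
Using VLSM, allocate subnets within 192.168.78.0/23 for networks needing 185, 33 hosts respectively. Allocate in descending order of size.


185 hosts -> /24 (254 usable): 192.168.78.0/24
33 hosts -> /26 (62 usable): 192.168.79.0/26
Allocation: 192.168.78.0/24 (185 hosts, 254 usable); 192.168.79.0/26 (33 hosts, 62 usable)


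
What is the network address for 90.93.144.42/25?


IP:   01011010.01011101.10010000.00101010
Mask: 11111111.11111111.11111111.10000000
AND operation:
Net:  01011010.01011101.10010000.00000000
Network: 90.93.144.0/25


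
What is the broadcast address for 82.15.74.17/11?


Network: 82.0.0.0/11
Host bits = 21
Set all host bits to 1:
Broadcast: 82.31.255.255


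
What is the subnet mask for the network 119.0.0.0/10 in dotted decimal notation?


/10 means 10 network bits, 22 host bits
Binary: 11111111110000000000000000000000
Mask: 255.192.0.0


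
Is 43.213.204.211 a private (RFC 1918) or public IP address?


RFC 1918 private ranges:
  10.0.0.0/8 (10.0.0.0 - 10.255.255.255)
  172.16.0.0/12 (172.16.0.0 - 172.31.255.255)
  192.168.0.0/16 (192.168.0.0 - 192.168.255.255)
Public (not in any RFC 1918 range)


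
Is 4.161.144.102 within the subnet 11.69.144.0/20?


Subnet network: 11.69.144.0
Test IP AND mask: 4.161.144.0
No, 4.161.144.102 is not in 11.69.144.0/20


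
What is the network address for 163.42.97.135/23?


IP:   10100011.00101010.01100001.10000111
Mask: 11111111.11111111.11111110.00000000
AND operation:
Net:  10100011.00101010.01100000.00000000
Network: 163.42.96.0/23


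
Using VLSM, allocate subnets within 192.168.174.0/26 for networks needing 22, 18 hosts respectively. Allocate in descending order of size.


22 hosts -> /27 (30 usable): 192.168.174.0/27
18 hosts -> /27 (30 usable): 192.168.174.32/27
Allocation: 192.168.174.0/27 (22 hosts, 30 usable); 192.168.174.32/27 (18 hosts, 30 usable)


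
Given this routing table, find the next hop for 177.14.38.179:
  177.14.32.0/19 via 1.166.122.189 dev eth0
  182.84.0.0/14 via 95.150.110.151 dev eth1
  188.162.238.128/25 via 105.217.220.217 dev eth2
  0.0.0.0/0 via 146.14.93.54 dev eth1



Longest prefix match for 177.14.38.179:
  /19 177.14.32.0: MATCH
  /14 182.84.0.0: no
  /25 188.162.238.128: no
  /0 0.0.0.0: MATCH
Selected: next-hop 1.166.122.189 via eth0 (matched /19)


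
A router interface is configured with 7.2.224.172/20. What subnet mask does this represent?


/20 means 20 network bits, 12 host bits
Binary: 11111111111111111111000000000000
Mask: 255.255.240.0


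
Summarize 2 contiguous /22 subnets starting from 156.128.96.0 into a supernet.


Original prefix: /22
Number of subnets: 2 = 2^1
New prefix = 22 - 1 = 21
Supernet: 156.128.96.0/21


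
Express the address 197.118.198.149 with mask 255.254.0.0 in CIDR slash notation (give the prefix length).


Binary: 11111111.11111110.00000000.00000000
Count leading 1s
Prefix: /15


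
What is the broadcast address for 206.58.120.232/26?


Network: 206.58.120.192/26
Host bits = 6
Set all host bits to 1:
Broadcast: 206.58.120.255


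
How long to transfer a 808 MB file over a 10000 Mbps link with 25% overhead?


Effective throughput = 10000 * (1 - 25/100) = 7500 Mbps
File size in Mb = 808 * 8 = 6464 Mb
Time = 6464 / 7500
Time = 0.8619 seconds


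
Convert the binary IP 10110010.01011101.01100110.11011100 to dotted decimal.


10110010 = 178
01011101 = 93
01100110 = 102
11011100 = 220
IP: 178.93.102.220


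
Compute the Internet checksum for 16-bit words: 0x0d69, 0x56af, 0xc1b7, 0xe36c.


Sum all words (with carry folding):
+ 0x0d69 = 0x0d69
+ 0x56af = 0x6418
+ 0xc1b7 = 0x25d0
+ 0xe36c = 0x093d
One's complement: ~0x093d
Checksum = 0xf6c2


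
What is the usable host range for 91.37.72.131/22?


Network: 91.37.72.0
Broadcast: 91.37.75.255
First usable = network + 1
Last usable = broadcast - 1
Range: 91.37.72.1 to 91.37.75.254


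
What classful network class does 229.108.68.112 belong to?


First octet: 229
Binary: 11100101
1110xxxx -> Class D (224-239)
Class D (multicast), default mask N/A


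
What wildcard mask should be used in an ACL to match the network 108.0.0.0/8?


Subnet mask: 255.0.0.0
Wildcard = 255.255.255.255 - subnet mask
255 - 255 = 0
255 - 0 = 255
255 - 0 = 255
255 - 0 = 255
Wildcard: 0.255.255.255


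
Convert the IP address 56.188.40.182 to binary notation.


56 = 00111000
188 = 10111100
40 = 00101000
182 = 10110110
Binary: 00111000.10111100.00101000.10110110


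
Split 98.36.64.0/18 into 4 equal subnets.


New prefix = 18 + 2 = 20
Each subnet has 4096 addresses
  98.36.64.0/20
  98.36.80.0/20
  98.36.96.0/20
  98.36.112.0/20
Subnets: 98.36.64.0/20, 98.36.80.0/20, 98.36.96.0/20, 98.36.112.0/20


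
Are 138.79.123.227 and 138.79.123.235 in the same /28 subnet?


Mask: 255.255.255.240
138.79.123.227 AND mask = 138.79.123.224
138.79.123.235 AND mask = 138.79.123.224
Yes, same subnet (138.79.123.224)


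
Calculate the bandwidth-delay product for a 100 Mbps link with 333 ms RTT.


BDP = bandwidth * RTT
= 100 Mbps * 333 ms
= 100 * 1e6 * 333 / 1000 bits
= 33300000 bits
= 4162500 bytes
= 4064.9414 KB
BDP = 33300000 bits (4162500 bytes)


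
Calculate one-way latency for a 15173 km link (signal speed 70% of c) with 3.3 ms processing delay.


Speed = 0.7 * 3e5 km/s = 210000 km/s
Propagation delay = 15173 / 210000 = 0.0723 s = 72.2524 ms
Processing delay = 3.3 ms
Total one-way latency = 75.5524 ms


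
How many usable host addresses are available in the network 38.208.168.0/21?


Host bits = 32 - 21 = 11
Total addresses = 2^11 = 2048
Usable = total - 2 (network and broadcast)
Usable hosts: 2046


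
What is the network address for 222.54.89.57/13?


IP:   11011110.00110110.01011001.00111001
Mask: 11111111.11111000.00000000.00000000
AND operation:
Net:  11011110.00110000.00000000.00000000
Network: 222.48.0.0/13


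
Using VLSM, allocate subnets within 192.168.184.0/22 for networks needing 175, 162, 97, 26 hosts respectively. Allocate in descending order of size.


175 hosts -> /24 (254 usable): 192.168.184.0/24
162 hosts -> /24 (254 usable): 192.168.185.0/24
97 hosts -> /25 (126 usable): 192.168.186.0/25
26 hosts -> /27 (30 usable): 192.168.186.128/27
Allocation: 192.168.184.0/24 (175 hosts, 254 usable); 192.168.185.0/24 (162 hosts, 254 usable); 192.168.186.0/25 (97 hosts, 126 usable); 192.168.186.128/27 (26 hosts, 30 usable)


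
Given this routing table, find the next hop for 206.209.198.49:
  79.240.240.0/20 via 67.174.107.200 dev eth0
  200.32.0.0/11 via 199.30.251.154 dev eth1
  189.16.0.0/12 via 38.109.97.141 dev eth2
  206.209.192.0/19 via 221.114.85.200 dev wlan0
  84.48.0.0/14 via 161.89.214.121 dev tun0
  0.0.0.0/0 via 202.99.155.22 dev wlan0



Longest prefix match for 206.209.198.49:
  /20 79.240.240.0: no
  /11 200.32.0.0: no
  /12 189.16.0.0: no
  /19 206.209.192.0: MATCH
  /14 84.48.0.0: no
  /0 0.0.0.0: MATCH
Selected: next-hop 221.114.85.200 via wlan0 (matched /19)


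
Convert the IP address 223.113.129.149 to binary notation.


223 = 11011111
113 = 01110001
129 = 10000001
149 = 10010101
Binary: 11011111.01110001.10000001.10010101


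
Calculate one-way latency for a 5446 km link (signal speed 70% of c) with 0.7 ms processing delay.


Speed = 0.7 * 3e5 km/s = 210000 km/s
Propagation delay = 5446 / 210000 = 0.0259 s = 25.9333 ms
Processing delay = 0.7 ms
Total one-way latency = 26.6333 ms


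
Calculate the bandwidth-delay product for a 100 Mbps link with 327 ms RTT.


BDP = bandwidth * RTT
= 100 Mbps * 327 ms
= 100 * 1e6 * 327 / 1000 bits
= 32700000 bits
= 4087500 bytes
= 3991.6992 KB
BDP = 32700000 bits (4087500 bytes)


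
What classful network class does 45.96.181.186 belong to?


First octet: 45
Binary: 00101101
0xxxxxxx -> Class A (1-126)
Class A, default mask 255.0.0.0 (/8)


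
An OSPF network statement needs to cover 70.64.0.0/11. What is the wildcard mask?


Subnet mask: 255.224.0.0
Wildcard = 255.255.255.255 - subnet mask
255 - 255 = 0
255 - 224 = 31
255 - 0 = 255
255 - 0 = 255
Wildcard: 0.31.255.255


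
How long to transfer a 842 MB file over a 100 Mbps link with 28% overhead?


Effective throughput = 100 * (1 - 28/100) = 72 Mbps
File size in Mb = 842 * 8 = 6736 Mb
Time = 6736 / 72
Time = 93.5556 seconds


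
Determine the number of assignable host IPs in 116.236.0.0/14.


Host bits = 32 - 14 = 18
Total addresses = 2^18 = 262144
Usable = total - 2 (network and broadcast)
Usable hosts: 262142


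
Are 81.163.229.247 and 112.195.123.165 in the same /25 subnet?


Mask: 255.255.255.128
81.163.229.247 AND mask = 81.163.229.128
112.195.123.165 AND mask = 112.195.123.128
No, different subnets (81.163.229.128 vs 112.195.123.128)


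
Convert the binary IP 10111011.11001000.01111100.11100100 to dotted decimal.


10111011 = 187
11001000 = 200
01111100 = 124
11100100 = 228
IP: 187.200.124.228


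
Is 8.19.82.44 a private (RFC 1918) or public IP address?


RFC 1918 private ranges:
  10.0.0.0/8 (10.0.0.0 - 10.255.255.255)
  172.16.0.0/12 (172.16.0.0 - 172.31.255.255)
  192.168.0.0/16 (192.168.0.0 - 192.168.255.255)
Public (not in any RFC 1918 range)


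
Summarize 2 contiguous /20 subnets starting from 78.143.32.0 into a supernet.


Original prefix: /20
Number of subnets: 2 = 2^1
New prefix = 20 - 1 = 19
Supernet: 78.143.32.0/19


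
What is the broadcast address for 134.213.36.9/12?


Network: 134.208.0.0/12
Host bits = 20
Set all host bits to 1:
Broadcast: 134.223.255.255


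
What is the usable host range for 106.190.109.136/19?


Network: 106.190.96.0
Broadcast: 106.190.127.255
First usable = network + 1
Last usable = broadcast - 1
Range: 106.190.96.1 to 106.190.127.254


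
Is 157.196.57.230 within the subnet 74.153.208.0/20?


Subnet network: 74.153.208.0
Test IP AND mask: 157.196.48.0
No, 157.196.57.230 is not in 74.153.208.0/20


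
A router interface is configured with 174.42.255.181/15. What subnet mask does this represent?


/15 means 15 network bits, 17 host bits
Binary: 11111111111111100000000000000000
Mask: 255.254.0.0


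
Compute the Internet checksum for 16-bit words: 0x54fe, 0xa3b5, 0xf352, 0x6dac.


Sum all words (with carry folding):
+ 0x54fe = 0x54fe
+ 0xa3b5 = 0xf8b3
+ 0xf352 = 0xec06
+ 0x6dac = 0x59b3
One's complement: ~0x59b3
Checksum = 0xa64c


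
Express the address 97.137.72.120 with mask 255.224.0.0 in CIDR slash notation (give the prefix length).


Binary: 11111111.11100000.00000000.00000000
Count leading 1s
Prefix: /11


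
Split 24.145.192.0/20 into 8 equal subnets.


New prefix = 20 + 3 = 23
Each subnet has 512 addresses
  24.145.192.0/23
  24.145.194.0/23
  24.145.196.0/23
  24.145.198.0/23
  24.145.200.0/23
  24.145.202.0/23
  24.145.204.0/23
  24.145.206.0/23
Subnets: 24.145.192.0/23, 24.145.194.0/23, 24.145.196.0/23, 24.145.198.0/23, 24.145.200.0/23, 24.145.202.0/23, 24.145.204.0/23, 24.145.206.0/23


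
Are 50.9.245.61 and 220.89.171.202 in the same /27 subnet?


Mask: 255.255.255.224
50.9.245.61 AND mask = 50.9.245.32
220.89.171.202 AND mask = 220.89.171.192
No, different subnets (50.9.245.32 vs 220.89.171.192)


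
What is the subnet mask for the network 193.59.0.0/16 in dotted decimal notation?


/16 means 16 network bits, 16 host bits
Binary: 11111111111111110000000000000000
Mask: 255.255.0.0


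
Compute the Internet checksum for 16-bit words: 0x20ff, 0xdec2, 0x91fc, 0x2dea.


Sum all words (with carry folding):
+ 0x20ff = 0x20ff
+ 0xdec2 = 0xffc1
+ 0x91fc = 0x91be
+ 0x2dea = 0xbfa8
One's complement: ~0xbfa8
Checksum = 0x4057


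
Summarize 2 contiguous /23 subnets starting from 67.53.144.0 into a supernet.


Original prefix: /23
Number of subnets: 2 = 2^1
New prefix = 23 - 1 = 22
Supernet: 67.53.144.0/22


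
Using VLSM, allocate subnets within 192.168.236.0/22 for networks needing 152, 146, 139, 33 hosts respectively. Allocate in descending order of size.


152 hosts -> /24 (254 usable): 192.168.236.0/24
146 hosts -> /24 (254 usable): 192.168.237.0/24
139 hosts -> /24 (254 usable): 192.168.238.0/24
33 hosts -> /26 (62 usable): 192.168.239.0/26
Allocation: 192.168.236.0/24 (152 hosts, 254 usable); 192.168.237.0/24 (146 hosts, 254 usable); 192.168.238.0/24 (139 hosts, 254 usable); 192.168.239.0/26 (33 hosts, 62 usable)


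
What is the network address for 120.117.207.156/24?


IP:   01111000.01110101.11001111.10011100
Mask: 11111111.11111111.11111111.00000000
AND operation:
Net:  01111000.01110101.11001111.00000000
Network: 120.117.207.0/24


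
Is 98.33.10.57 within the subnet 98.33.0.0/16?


Subnet network: 98.33.0.0
Test IP AND mask: 98.33.0.0
Yes, 98.33.10.57 is in 98.33.0.0/16


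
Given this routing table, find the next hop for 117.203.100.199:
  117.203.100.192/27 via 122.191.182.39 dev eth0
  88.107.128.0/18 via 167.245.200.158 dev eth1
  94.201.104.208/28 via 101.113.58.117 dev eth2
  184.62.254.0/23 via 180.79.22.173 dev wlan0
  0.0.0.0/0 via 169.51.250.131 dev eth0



Longest prefix match for 117.203.100.199:
  /27 117.203.100.192: MATCH
  /18 88.107.128.0: no
  /28 94.201.104.208: no
  /23 184.62.254.0: no
  /0 0.0.0.0: MATCH
Selected: next-hop 122.191.182.39 via eth0 (matched /27)


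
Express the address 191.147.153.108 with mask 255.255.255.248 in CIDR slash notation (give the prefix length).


Binary: 11111111.11111111.11111111.11111000
Count leading 1s
Prefix: /29


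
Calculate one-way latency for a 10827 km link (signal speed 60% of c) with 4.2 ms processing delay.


Speed = 0.6 * 3e5 km/s = 180000 km/s
Propagation delay = 10827 / 180000 = 0.0602 s = 60.15 ms
Processing delay = 4.2 ms
Total one-way latency = 64.35 ms


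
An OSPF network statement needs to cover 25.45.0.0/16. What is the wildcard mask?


Subnet mask: 255.255.0.0
Wildcard = 255.255.255.255 - subnet mask
255 - 255 = 0
255 - 255 = 0
255 - 0 = 255
255 - 0 = 255
Wildcard: 0.0.255.255


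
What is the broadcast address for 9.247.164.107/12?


Network: 9.240.0.0/12
Host bits = 20
Set all host bits to 1:
Broadcast: 9.255.255.255


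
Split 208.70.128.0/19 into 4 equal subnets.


New prefix = 19 + 2 = 21
Each subnet has 2048 addresses
  208.70.128.0/21
  208.70.136.0/21
  208.70.144.0/21
  208.70.152.0/21
Subnets: 208.70.128.0/21, 208.70.136.0/21, 208.70.144.0/21, 208.70.152.0/21


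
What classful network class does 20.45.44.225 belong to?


First octet: 20
Binary: 00010100
0xxxxxxx -> Class A (1-126)
Class A, default mask 255.0.0.0 (/8)


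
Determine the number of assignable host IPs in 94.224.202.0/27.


Host bits = 32 - 27 = 5
Total addresses = 2^5 = 32
Usable = total - 2 (network and broadcast)
Usable hosts: 30


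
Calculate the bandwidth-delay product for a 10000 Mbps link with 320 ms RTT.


BDP = bandwidth * RTT
= 10000 Mbps * 320 ms
= 10000 * 1e6 * 320 / 1000 bits
= 3200000000 bits
= 400000000 bytes
= 390625 KB
BDP = 3200000000 bits (400000000 bytes)


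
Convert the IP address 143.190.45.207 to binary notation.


143 = 10001111
190 = 10111110
45 = 00101101
207 = 11001111
Binary: 10001111.10111110.00101101.11001111


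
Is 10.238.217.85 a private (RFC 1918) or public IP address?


RFC 1918 private ranges:
  10.0.0.0/8 (10.0.0.0 - 10.255.255.255)
  172.16.0.0/12 (172.16.0.0 - 172.31.255.255)
  192.168.0.0/16 (192.168.0.0 - 192.168.255.255)
Private (in 10.0.0.0/8)


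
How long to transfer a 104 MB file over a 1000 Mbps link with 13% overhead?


Effective throughput = 1000 * (1 - 13/100) = 870 Mbps
File size in Mb = 104 * 8 = 832 Mb
Time = 832 / 870
Time = 0.9563 seconds


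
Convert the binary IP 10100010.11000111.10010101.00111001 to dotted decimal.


10100010 = 162
11000111 = 199
10010101 = 149
00111001 = 57
IP: 162.199.149.57


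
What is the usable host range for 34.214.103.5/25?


Network: 34.214.103.0
Broadcast: 34.214.103.127
First usable = network + 1
Last usable = broadcast - 1
Range: 34.214.103.1 to 34.214.103.126


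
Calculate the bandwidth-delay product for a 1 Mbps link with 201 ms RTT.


BDP = bandwidth * RTT
= 1 Mbps * 201 ms
= 1 * 1e6 * 201 / 1000 bits
= 201000 bits
= 25125 bytes
= 24.5361 KB
BDP = 201000 bits (25125 bytes)


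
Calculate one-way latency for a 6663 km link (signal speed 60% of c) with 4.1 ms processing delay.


Speed = 0.6 * 3e5 km/s = 180000 km/s
Propagation delay = 6663 / 180000 = 0.037 s = 37.0167 ms
Processing delay = 4.1 ms
Total one-way latency = 41.1167 ms


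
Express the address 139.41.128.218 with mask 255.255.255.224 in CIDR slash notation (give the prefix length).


Binary: 11111111.11111111.11111111.11100000
Count leading 1s
Prefix: /27


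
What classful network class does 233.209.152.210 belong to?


First octet: 233
Binary: 11101001
1110xxxx -> Class D (224-239)
Class D (multicast), default mask N/A


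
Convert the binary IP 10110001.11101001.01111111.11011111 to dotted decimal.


10110001 = 177
11101001 = 233
01111111 = 127
11011111 = 223
IP: 177.233.127.223


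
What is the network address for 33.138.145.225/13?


IP:   00100001.10001010.10010001.11100001
Mask: 11111111.11111000.00000000.00000000
AND operation:
Net:  00100001.10001000.00000000.00000000
Network: 33.136.0.0/13


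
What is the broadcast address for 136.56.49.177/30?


Network: 136.56.49.176/30
Host bits = 2
Set all host bits to 1:
Broadcast: 136.56.49.179


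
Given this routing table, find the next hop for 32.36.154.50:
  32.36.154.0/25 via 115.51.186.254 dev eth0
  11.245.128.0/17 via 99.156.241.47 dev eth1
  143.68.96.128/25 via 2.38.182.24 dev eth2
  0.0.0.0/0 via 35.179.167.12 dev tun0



Longest prefix match for 32.36.154.50:
  /25 32.36.154.0: MATCH
  /17 11.245.128.0: no
  /25 143.68.96.128: no
  /0 0.0.0.0: MATCH
Selected: next-hop 115.51.186.254 via eth0 (matched /25)


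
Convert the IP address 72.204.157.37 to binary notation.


72 = 01001000
204 = 11001100
157 = 10011101
37 = 00100101
Binary: 01001000.11001100.10011101.00100101


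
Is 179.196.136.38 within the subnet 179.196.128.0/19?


Subnet network: 179.196.128.0
Test IP AND mask: 179.196.128.0
Yes, 179.196.136.38 is in 179.196.128.0/19


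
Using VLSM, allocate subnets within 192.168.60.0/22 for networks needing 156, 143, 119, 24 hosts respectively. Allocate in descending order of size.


156 hosts -> /24 (254 usable): 192.168.60.0/24
143 hosts -> /24 (254 usable): 192.168.61.0/24
119 hosts -> /25 (126 usable): 192.168.62.0/25
24 hosts -> /27 (30 usable): 192.168.62.128/27
Allocation: 192.168.60.0/24 (156 hosts, 254 usable); 192.168.61.0/24 (143 hosts, 254 usable); 192.168.62.0/25 (119 hosts, 126 usable); 192.168.62.128/27 (24 hosts, 30 usable)


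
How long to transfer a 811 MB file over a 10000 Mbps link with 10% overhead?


Effective throughput = 10000 * (1 - 10/100) = 9000 Mbps
File size in Mb = 811 * 8 = 6488 Mb
Time = 6488 / 9000
Time = 0.7209 seconds


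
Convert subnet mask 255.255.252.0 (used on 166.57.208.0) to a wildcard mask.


Subnet mask: 255.255.252.0
Wildcard = 255.255.255.255 - subnet mask
255 - 255 = 0
255 - 255 = 0
255 - 252 = 3
255 - 0 = 255
Wildcard: 0.0.3.255


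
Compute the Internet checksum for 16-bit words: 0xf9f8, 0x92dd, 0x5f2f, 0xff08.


Sum all words (with carry folding):
+ 0xf9f8 = 0xf9f8
+ 0x92dd = 0x8cd6
+ 0x5f2f = 0xec05
+ 0xff08 = 0xeb0e
One's complement: ~0xeb0e
Checksum = 0x14f1


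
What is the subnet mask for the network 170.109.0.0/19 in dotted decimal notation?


/19 means 19 network bits, 13 host bits
Binary: 11111111111111111110000000000000
Mask: 255.255.224.0


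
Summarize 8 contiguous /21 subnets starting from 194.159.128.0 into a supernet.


Original prefix: /21
Number of subnets: 8 = 2^3
New prefix = 21 - 3 = 18
Supernet: 194.159.128.0/18


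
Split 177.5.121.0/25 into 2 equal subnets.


New prefix = 25 + 1 = 26
Each subnet has 64 addresses
  177.5.121.0/26
  177.5.121.64/26
Subnets: 177.5.121.0/26, 177.5.121.64/26


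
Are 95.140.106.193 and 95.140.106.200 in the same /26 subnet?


Mask: 255.255.255.192
95.140.106.193 AND mask = 95.140.106.192
95.140.106.200 AND mask = 95.140.106.192
Yes, same subnet (95.140.106.192)


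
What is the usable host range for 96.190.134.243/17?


Network: 96.190.128.0
Broadcast: 96.190.255.255
First usable = network + 1
Last usable = broadcast - 1
Range: 96.190.128.1 to 96.190.255.254


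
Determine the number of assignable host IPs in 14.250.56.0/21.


Host bits = 32 - 21 = 11
Total addresses = 2^11 = 2048
Usable = total - 2 (network and broadcast)
Usable hosts: 2046


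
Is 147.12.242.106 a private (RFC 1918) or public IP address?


RFC 1918 private ranges:
  10.0.0.0/8 (10.0.0.0 - 10.255.255.255)
  172.16.0.0/12 (172.16.0.0 - 172.31.255.255)
  192.168.0.0/16 (192.168.0.0 - 192.168.255.255)
Public (not in any RFC 1918 range)


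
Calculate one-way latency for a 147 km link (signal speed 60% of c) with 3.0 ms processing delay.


Speed = 0.6 * 3e5 km/s = 180000 km/s
Propagation delay = 147 / 180000 = 0.0008 s = 0.8167 ms
Processing delay = 3.0 ms
Total one-way latency = 3.8167 ms


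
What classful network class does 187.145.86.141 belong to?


First octet: 187
Binary: 10111011
10xxxxxx -> Class B (128-191)
Class B, default mask 255.255.0.0 (/16)


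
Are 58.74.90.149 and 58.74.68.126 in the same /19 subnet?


Mask: 255.255.224.0
58.74.90.149 AND mask = 58.74.64.0
58.74.68.126 AND mask = 58.74.64.0
Yes, same subnet (58.74.64.0)


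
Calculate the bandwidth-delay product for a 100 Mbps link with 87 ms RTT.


BDP = bandwidth * RTT
= 100 Mbps * 87 ms
= 100 * 1e6 * 87 / 1000 bits
= 8700000 bits
= 1087500 bytes
= 1062.0117 KB
BDP = 8700000 bits (1087500 bytes)


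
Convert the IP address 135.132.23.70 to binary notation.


135 = 10000111
132 = 10000100
23 = 00010111
70 = 01000110
Binary: 10000111.10000100.00010111.01000110


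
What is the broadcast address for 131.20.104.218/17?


Network: 131.20.0.0/17
Host bits = 15
Set all host bits to 1:
Broadcast: 131.20.127.255


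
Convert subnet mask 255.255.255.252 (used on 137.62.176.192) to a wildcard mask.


Subnet mask: 255.255.255.252
Wildcard = 255.255.255.255 - subnet mask
255 - 255 = 0
255 - 255 = 0
255 - 255 = 0
255 - 252 = 3
Wildcard: 0.0.0.3


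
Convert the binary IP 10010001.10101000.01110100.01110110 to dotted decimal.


10010001 = 145
10101000 = 168
01110100 = 116
01110110 = 118
IP: 145.168.116.118


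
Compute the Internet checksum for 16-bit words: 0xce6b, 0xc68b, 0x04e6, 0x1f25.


Sum all words (with carry folding):
+ 0xce6b = 0xce6b
+ 0xc68b = 0x94f7
+ 0x04e6 = 0x99dd
+ 0x1f25 = 0xb902
One's complement: ~0xb902
Checksum = 0x46fd


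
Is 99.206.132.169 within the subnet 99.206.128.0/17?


Subnet network: 99.206.128.0
Test IP AND mask: 99.206.128.0
Yes, 99.206.132.169 is in 99.206.128.0/17


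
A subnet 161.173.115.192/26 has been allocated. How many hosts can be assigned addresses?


Host bits = 32 - 26 = 6
Total addresses = 2^6 = 64
Usable = total - 2 (network and broadcast)
Usable hosts: 62


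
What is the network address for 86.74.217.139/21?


IP:   01010110.01001010.11011001.10001011
Mask: 11111111.11111111.11111000.00000000
AND operation:
Net:  01010110.01001010.11011000.00000000
Network: 86.74.216.0/21


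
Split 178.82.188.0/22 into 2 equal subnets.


New prefix = 22 + 1 = 23
Each subnet has 512 addresses
  178.82.188.0/23
  178.82.190.0/23
Subnets: 178.82.188.0/23, 178.82.190.0/23


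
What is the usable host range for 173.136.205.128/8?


Network: 173.0.0.0
Broadcast: 173.255.255.255
First usable = network + 1
Last usable = broadcast - 1
Range: 173.0.0.1 to 173.255.255.254


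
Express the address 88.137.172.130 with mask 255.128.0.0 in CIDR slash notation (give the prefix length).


Binary: 11111111.10000000.00000000.00000000
Count leading 1s
Prefix: /9


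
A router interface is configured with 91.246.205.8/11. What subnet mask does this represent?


/11 means 11 network bits, 21 host bits
Binary: 11111111111000000000000000000000
Mask: 255.224.0.0


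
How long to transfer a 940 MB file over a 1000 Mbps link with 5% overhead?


Effective throughput = 1000 * (1 - 5/100) = 950 Mbps
File size in Mb = 940 * 8 = 7520 Mb
Time = 7520 / 950
Time = 7.9158 seconds


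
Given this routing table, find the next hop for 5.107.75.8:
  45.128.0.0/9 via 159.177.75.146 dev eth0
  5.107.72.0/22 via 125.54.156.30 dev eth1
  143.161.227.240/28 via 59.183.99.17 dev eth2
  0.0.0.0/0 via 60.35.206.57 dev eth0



Longest prefix match for 5.107.75.8:
  /9 45.128.0.0: no
  /22 5.107.72.0: MATCH
  /28 143.161.227.240: no
  /0 0.0.0.0: MATCH
Selected: next-hop 125.54.156.30 via eth1 (matched /22)


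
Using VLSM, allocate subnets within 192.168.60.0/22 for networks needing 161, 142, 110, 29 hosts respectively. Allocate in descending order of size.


161 hosts -> /24 (254 usable): 192.168.60.0/24
142 hosts -> /24 (254 usable): 192.168.61.0/24
110 hosts -> /25 (126 usable): 192.168.62.0/25
29 hosts -> /27 (30 usable): 192.168.62.128/27
Allocation: 192.168.60.0/24 (161 hosts, 254 usable); 192.168.61.0/24 (142 hosts, 254 usable); 192.168.62.0/25 (110 hosts, 126 usable); 192.168.62.128/27 (29 hosts, 30 usable)


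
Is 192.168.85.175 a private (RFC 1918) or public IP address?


RFC 1918 private ranges:
  10.0.0.0/8 (10.0.0.0 - 10.255.255.255)
  172.16.0.0/12 (172.16.0.0 - 172.31.255.255)
  192.168.0.0/16 (192.168.0.0 - 192.168.255.255)
Private (in 192.168.0.0/16)


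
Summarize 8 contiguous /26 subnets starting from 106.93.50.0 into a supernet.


Original prefix: /26
Number of subnets: 8 = 2^3
New prefix = 26 - 3 = 23
Supernet: 106.93.50.0/23


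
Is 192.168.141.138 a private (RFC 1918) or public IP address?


RFC 1918 private ranges:
  10.0.0.0/8 (10.0.0.0 - 10.255.255.255)
  172.16.0.0/12 (172.16.0.0 - 172.31.255.255)
  192.168.0.0/16 (192.168.0.0 - 192.168.255.255)
Private (in 192.168.0.0/16)


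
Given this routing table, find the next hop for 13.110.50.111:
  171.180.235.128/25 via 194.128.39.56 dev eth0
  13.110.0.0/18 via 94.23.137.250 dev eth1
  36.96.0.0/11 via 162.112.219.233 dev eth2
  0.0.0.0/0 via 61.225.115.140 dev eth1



Longest prefix match for 13.110.50.111:
  /25 171.180.235.128: no
  /18 13.110.0.0: MATCH
  /11 36.96.0.0: no
  /0 0.0.0.0: MATCH
Selected: next-hop 94.23.137.250 via eth1 (matched /18)


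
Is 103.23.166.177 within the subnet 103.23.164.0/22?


Subnet network: 103.23.164.0
Test IP AND mask: 103.23.164.0
Yes, 103.23.166.177 is in 103.23.164.0/22


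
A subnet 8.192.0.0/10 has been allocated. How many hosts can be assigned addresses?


Host bits = 32 - 10 = 22
Total addresses = 2^22 = 4194304
Usable = total - 2 (network and broadcast)
Usable hosts: 4194302


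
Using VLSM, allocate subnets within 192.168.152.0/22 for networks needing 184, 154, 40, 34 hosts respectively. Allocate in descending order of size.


184 hosts -> /24 (254 usable): 192.168.152.0/24
154 hosts -> /24 (254 usable): 192.168.153.0/24
40 hosts -> /26 (62 usable): 192.168.154.0/26
34 hosts -> /26 (62 usable): 192.168.154.64/26
Allocation: 192.168.152.0/24 (184 hosts, 254 usable); 192.168.153.0/24 (154 hosts, 254 usable); 192.168.154.0/26 (40 hosts, 62 usable); 192.168.154.64/26 (34 hosts, 62 usable)


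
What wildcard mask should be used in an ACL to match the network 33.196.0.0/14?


Subnet mask: 255.252.0.0
Wildcard = 255.255.255.255 - subnet mask
255 - 255 = 0
255 - 252 = 3
255 - 0 = 255
255 - 0 = 255
Wildcard: 0.3.255.255


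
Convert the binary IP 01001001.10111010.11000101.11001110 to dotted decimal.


01001001 = 73
10111010 = 186
11000101 = 197
11001110 = 206
IP: 73.186.197.206


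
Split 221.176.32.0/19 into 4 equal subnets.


New prefix = 19 + 2 = 21
Each subnet has 2048 addresses
  221.176.32.0/21
  221.176.40.0/21
  221.176.48.0/21
  221.176.56.0/21
Subnets: 221.176.32.0/21, 221.176.40.0/21, 221.176.48.0/21, 221.176.56.0/21


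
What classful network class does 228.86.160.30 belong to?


First octet: 228
Binary: 11100100
1110xxxx -> Class D (224-239)
Class D (multicast), default mask N/A


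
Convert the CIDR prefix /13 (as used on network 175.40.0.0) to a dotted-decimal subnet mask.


/13 means 13 network bits, 19 host bits
Binary: 11111111111110000000000000000000
Mask: 255.248.0.0


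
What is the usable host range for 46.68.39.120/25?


Network: 46.68.39.0
Broadcast: 46.68.39.127
First usable = network + 1
Last usable = broadcast - 1
Range: 46.68.39.1 to 46.68.39.126


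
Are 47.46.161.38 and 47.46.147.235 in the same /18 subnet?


Mask: 255.255.192.0
47.46.161.38 AND mask = 47.46.128.0
47.46.147.235 AND mask = 47.46.128.0
Yes, same subnet (47.46.128.0)


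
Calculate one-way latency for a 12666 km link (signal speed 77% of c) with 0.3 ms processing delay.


Speed = 0.77 * 3e5 km/s = 231000 km/s
Propagation delay = 12666 / 231000 = 0.0548 s = 54.8312 ms
Processing delay = 0.3 ms
Total one-way latency = 55.1312 ms


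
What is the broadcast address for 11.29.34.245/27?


Network: 11.29.34.224/27
Host bits = 5
Set all host bits to 1:
Broadcast: 11.29.34.255


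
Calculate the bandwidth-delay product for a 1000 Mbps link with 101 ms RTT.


BDP = bandwidth * RTT
= 1000 Mbps * 101 ms
= 1000 * 1e6 * 101 / 1000 bits
= 101000000 bits
= 12625000 bytes
= 12329.1016 KB
BDP = 101000000 bits (12625000 bytes)


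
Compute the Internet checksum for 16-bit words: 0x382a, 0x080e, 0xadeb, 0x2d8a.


Sum all words (with carry folding):
+ 0x382a = 0x382a
+ 0x080e = 0x4038
+ 0xadeb = 0xee23
+ 0x2d8a = 0x1bae
One's complement: ~0x1bae
Checksum = 0xe451


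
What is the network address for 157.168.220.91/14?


IP:   10011101.10101000.11011100.01011011
Mask: 11111111.11111100.00000000.00000000
AND operation:
Net:  10011101.10101000.00000000.00000000
Network: 157.168.0.0/14


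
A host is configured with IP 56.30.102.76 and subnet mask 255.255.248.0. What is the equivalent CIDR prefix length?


Binary: 11111111.11111111.11111000.00000000
Count leading 1s
Prefix: /21


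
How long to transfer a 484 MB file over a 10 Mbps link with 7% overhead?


Effective throughput = 10 * (1 - 7/100) = 9.3 Mbps
File size in Mb = 484 * 8 = 3872 Mb
Time = 3872 / 9.3
Time = 416.3441 seconds


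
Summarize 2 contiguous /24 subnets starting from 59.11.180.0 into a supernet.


Original prefix: /24
Number of subnets: 2 = 2^1
New prefix = 24 - 1 = 23
Supernet: 59.11.180.0/23


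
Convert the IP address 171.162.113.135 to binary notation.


171 = 10101011
162 = 10100010
113 = 01110001
135 = 10000111
Binary: 10101011.10100010.01110001.10000111


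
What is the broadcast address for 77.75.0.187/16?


Network: 77.75.0.0/16
Host bits = 16
Set all host bits to 1:
Broadcast: 77.75.255.255


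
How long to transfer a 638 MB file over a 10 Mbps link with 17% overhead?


Effective throughput = 10 * (1 - 17/100) = 8.3 Mbps
File size in Mb = 638 * 8 = 5104 Mb
Time = 5104 / 8.3
Time = 614.9398 seconds


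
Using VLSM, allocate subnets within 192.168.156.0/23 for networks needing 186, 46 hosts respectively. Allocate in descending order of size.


186 hosts -> /24 (254 usable): 192.168.156.0/24
46 hosts -> /26 (62 usable): 192.168.157.0/26
Allocation: 192.168.156.0/24 (186 hosts, 254 usable); 192.168.157.0/26 (46 hosts, 62 usable)


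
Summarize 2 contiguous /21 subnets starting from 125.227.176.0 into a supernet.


Original prefix: /21
Number of subnets: 2 = 2^1
New prefix = 21 - 1 = 20
Supernet: 125.227.176.0/20


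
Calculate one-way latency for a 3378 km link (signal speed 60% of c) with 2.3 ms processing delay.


Speed = 0.6 * 3e5 km/s = 180000 km/s
Propagation delay = 3378 / 180000 = 0.0188 s = 18.7667 ms
Processing delay = 2.3 ms
Total one-way latency = 21.0667 ms


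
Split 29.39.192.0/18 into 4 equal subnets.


New prefix = 18 + 2 = 20
Each subnet has 4096 addresses
  29.39.192.0/20
  29.39.208.0/20
  29.39.224.0/20
  29.39.240.0/20
Subnets: 29.39.192.0/20, 29.39.208.0/20, 29.39.224.0/20, 29.39.240.0/20


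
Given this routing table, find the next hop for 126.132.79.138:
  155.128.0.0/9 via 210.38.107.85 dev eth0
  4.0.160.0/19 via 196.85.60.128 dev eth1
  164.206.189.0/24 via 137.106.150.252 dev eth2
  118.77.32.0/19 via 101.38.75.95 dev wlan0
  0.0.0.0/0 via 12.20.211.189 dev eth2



Longest prefix match for 126.132.79.138:
  /9 155.128.0.0: no
  /19 4.0.160.0: no
  /24 164.206.189.0: no
  /19 118.77.32.0: no
  /0 0.0.0.0: MATCH
Selected: next-hop 12.20.211.189 via eth2 (matched /0)


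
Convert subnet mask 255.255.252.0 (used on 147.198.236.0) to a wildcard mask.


Subnet mask: 255.255.252.0
Wildcard = 255.255.255.255 - subnet mask
255 - 255 = 0
255 - 255 = 0
255 - 252 = 3
255 - 0 = 255
Wildcard: 0.0.3.255


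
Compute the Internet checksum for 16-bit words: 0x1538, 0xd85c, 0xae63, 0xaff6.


Sum all words (with carry folding):
+ 0x1538 = 0x1538
+ 0xd85c = 0xed94
+ 0xae63 = 0x9bf8
+ 0xaff6 = 0x4bef
One's complement: ~0x4bef
Checksum = 0xb410


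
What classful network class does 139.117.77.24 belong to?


First octet: 139
Binary: 10001011
10xxxxxx -> Class B (128-191)
Class B, default mask 255.255.0.0 (/16)


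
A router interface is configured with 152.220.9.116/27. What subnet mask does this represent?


/27 means 27 network bits, 5 host bits
Binary: 11111111111111111111111111100000
Mask: 255.255.255.224


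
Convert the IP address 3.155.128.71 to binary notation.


3 = 00000011
155 = 10011011
128 = 10000000
71 = 01000111
Binary: 00000011.10011011.10000000.01000111


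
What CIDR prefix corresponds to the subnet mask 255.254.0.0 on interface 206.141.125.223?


Binary: 11111111.11111110.00000000.00000000
Count leading 1s
Prefix: /15


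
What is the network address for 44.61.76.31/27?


IP:   00101100.00111101.01001100.00011111
Mask: 11111111.11111111.11111111.11100000
AND operation:
Net:  00101100.00111101.01001100.00000000
Network: 44.61.76.0/27


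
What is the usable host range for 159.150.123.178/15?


Network: 159.150.0.0
Broadcast: 159.151.255.255
First usable = network + 1
Last usable = broadcast - 1
Range: 159.150.0.1 to 159.151.255.254


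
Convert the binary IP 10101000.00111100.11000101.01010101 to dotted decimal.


10101000 = 168
00111100 = 60
11000101 = 197
01010101 = 85
IP: 168.60.197.85


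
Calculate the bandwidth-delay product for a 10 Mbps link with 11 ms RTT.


BDP = bandwidth * RTT
= 10 Mbps * 11 ms
= 10 * 1e6 * 11 / 1000 bits
= 110000 bits
= 13750 bytes
= 13.4277 KB
BDP = 110000 bits (13750 bytes)


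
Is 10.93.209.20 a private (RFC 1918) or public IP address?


RFC 1918 private ranges:
  10.0.0.0/8 (10.0.0.0 - 10.255.255.255)
  172.16.0.0/12 (172.16.0.0 - 172.31.255.255)
  192.168.0.0/16 (192.168.0.0 - 192.168.255.255)
Private (in 10.0.0.0/8)


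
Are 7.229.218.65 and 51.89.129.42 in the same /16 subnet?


Mask: 255.255.0.0
7.229.218.65 AND mask = 7.229.0.0
51.89.129.42 AND mask = 51.89.0.0
No, different subnets (7.229.0.0 vs 51.89.0.0)


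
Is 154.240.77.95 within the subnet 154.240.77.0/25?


Subnet network: 154.240.77.0
Test IP AND mask: 154.240.77.0
Yes, 154.240.77.95 is in 154.240.77.0/25


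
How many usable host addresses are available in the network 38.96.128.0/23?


Host bits = 32 - 23 = 9
Total addresses = 2^9 = 512
Usable = total - 2 (network and broadcast)
Usable hosts: 510


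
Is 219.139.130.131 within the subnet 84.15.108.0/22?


Subnet network: 84.15.108.0
Test IP AND mask: 219.139.128.0
No, 219.139.130.131 is not in 84.15.108.0/22


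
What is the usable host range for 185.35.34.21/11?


Network: 185.32.0.0
Broadcast: 185.63.255.255
First usable = network + 1
Last usable = broadcast - 1
Range: 185.32.0.1 to 185.63.255.254


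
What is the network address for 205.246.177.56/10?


IP:   11001101.11110110.10110001.00111000
Mask: 11111111.11000000.00000000.00000000
AND operation:
Net:  11001101.11000000.00000000.00000000
Network: 205.192.0.0/10
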